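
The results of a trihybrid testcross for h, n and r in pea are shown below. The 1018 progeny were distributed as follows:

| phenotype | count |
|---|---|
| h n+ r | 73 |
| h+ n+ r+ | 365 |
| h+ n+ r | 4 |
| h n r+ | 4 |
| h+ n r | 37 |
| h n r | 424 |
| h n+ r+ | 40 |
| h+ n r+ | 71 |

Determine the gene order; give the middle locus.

The two most frequent reciprocal classes, h+ n+ r+ and h n r, are the parental types, so the F1 was h+ n+ r+ / h n r.
The two rarest classes, h+ n+ r and h n r+, are the double crossovers. Comparing them with the parentals, only the r allele has switched, so r is the middle locus and the order is n – r – h.

r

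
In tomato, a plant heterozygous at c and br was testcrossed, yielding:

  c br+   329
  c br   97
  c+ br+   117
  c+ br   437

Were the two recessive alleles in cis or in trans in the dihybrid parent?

The two most frequent classes are c+ br (437) and c br+ (329); these are the parental (non-recombinant) types.
So the F1 carried c+ br on one chromosome and c br+ on the other — the recessive alleles are on opposite chromosomes (trans / repulsion).

trans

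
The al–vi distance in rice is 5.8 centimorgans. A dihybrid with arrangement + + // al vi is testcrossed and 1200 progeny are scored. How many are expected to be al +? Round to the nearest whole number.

35

A map distance of 5.8 centimorgans corresponds to a recombination frequency of 0.058.
The F1 is + + / al vi, so al + is a recombinant gamete class with expected frequency r/2 = 0.058/2 = 0.0290.
Expected number = 0.0290 × 1200 = 34.80 ≈ 35.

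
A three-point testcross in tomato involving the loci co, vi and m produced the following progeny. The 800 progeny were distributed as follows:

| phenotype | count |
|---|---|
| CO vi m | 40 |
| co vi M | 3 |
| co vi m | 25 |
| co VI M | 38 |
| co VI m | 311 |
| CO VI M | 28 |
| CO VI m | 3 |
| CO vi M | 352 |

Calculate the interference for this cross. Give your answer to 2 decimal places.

0.03

The two most frequent reciprocal classes, co VI m and CO vi M, are the parental types, so the F1 was co VI m / CO vi M.
The two rarest classes, CO VI m and co vi M, are the double crossovers. Comparing them with the parentals, only the co allele has switched, so co is the middle locus and the order is m – co – vi.
m–co: (78 + 6)/800 = 0.1050; co–vi: (53 + 6)/800 = 0.0737.
Expected DCO frequency = 0.1050 × 0.0737 ≈ 0.00774; observed = 6/800 ≈ 0.00750.
Coefficient of coincidence = 0.00750/0.00774 ≈ 0.97; interference = 1 − 0.97 = 0.03.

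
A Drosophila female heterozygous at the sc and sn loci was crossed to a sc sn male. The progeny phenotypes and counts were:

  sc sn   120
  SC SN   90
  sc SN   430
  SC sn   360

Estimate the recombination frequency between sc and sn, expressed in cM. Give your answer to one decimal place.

21.0 cM

The two most frequent classes, SC sn (360) and sc SN (430), are the parental types, so the F1 was SC sn / sc SN.
The recombinant classes are SC SN and sc sn: 90 + 120 = 210.
Recombination frequency = 210/1000 = 0.2100 ≈ 21.0%, i.e. 21.0 cM.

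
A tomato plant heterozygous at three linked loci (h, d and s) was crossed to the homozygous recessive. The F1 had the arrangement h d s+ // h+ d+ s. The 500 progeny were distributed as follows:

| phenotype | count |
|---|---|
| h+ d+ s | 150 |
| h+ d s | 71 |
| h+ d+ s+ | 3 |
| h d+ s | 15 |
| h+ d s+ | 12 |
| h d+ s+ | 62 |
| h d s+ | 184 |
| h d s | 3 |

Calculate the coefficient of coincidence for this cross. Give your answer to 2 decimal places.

The two rarest classes, h d s and h+ d+ s+, are the double crossovers. Comparing them with the parentals, only the s allele has switched, so s is the middle locus and the order is h – s – d.
h–s: (27 + 6)/500 = 0.0660; s–d: (133 + 6)/500 = 0.2780.
Expected DCO frequency = 0.0660 × 0.2780 ≈ 0.01835; observed = 6/500 ≈ 0.01200.
Coefficient of coincidence = 0.01200/0.01835 ≈ 0.65.

0.65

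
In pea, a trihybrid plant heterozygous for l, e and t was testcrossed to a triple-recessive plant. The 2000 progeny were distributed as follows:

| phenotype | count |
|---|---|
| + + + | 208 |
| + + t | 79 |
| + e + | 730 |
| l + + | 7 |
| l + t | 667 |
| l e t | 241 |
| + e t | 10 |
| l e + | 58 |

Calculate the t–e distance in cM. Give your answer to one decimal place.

The two most frequent reciprocal classes, + e + and l + t, are the parental types, so the F1 was + e + / l + t.
The two rarest classes, + e t and l + +, are the double crossovers. Comparing them with the parentals, only the t allele has switched, so t is the middle locus and the order is e – t – l.
Crossovers in the e–t interval produce the single-crossover classes + + + and l e t (208 + 241 = 449) plus the double crossovers (17).
RF(e–t) = (449 + 17) / 2000 = 466/2000 = 0.2330 → 23.3 cM.

23.3 cM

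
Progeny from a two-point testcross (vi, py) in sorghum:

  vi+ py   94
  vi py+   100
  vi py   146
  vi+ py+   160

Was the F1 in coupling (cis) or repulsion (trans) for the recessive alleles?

cis

The two most frequent classes are vi+ py+ (160) and vi py (146); these are the parental (non-recombinant) types.
So the F1 carried vi+ py+ on one chromosome and vi py on the other — the recessive alleles are on the same chromosome (cis / coupling).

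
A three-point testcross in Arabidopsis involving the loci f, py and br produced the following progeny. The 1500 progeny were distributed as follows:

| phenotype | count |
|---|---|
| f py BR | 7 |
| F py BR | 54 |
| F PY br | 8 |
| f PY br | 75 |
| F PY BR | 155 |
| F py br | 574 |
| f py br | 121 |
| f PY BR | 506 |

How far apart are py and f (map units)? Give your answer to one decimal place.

The two most frequent reciprocal classes, F py br and f PY BR, are the parental types, so the F1 was F py br / f PY BR.
The two rarest classes, F PY br and f py BR, are the double crossovers. Comparing them with the parentals, only the py allele has switched, so py is the middle locus and the order is f – py – br.
Crossovers in the f–py interval produce the single-crossover classes f py br and F PY BR (121 + 155 = 276) plus the double crossovers (15).
RF(f–py) = (276 + 15) / 1500 = 291/1500 = 0.1940 → 19.4 map units.

19.4 map units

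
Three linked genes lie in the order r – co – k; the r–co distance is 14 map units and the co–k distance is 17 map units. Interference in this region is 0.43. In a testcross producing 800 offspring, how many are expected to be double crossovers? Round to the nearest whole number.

11

Map distances give recombination frequencies of 0.140 and 0.170 for the two intervals.
With interference 0.43 (so coincidence = 0.57), expected double-crossover frequency = 0.140 × 0.170 × 0.57 = 0.01357.
Expected number = 0.01357 × 800 = 10.85 ≈ 11.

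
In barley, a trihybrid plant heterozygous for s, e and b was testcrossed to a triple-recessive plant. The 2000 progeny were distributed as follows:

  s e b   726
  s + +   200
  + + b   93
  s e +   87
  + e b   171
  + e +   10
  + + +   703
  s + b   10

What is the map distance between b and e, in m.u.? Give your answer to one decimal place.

The two most frequent reciprocal classes, s e b and + + +, are the parental types, so the F1 was s e b / + + +.
The two rarest classes, s + b and + e +, are the double crossovers. Comparing them with the parentals, only the e allele has switched, so e is the middle locus and the order is s – e – b.
Crossovers in the e–b interval produce the single-crossover classes s e + and + + b (87 + 93 = 180) plus the double crossovers (20).
RF(e–b) = (180 + 20) / 2000 = 200/2000 = 0.1000 → 10.0 m.u.

10.0 m.u.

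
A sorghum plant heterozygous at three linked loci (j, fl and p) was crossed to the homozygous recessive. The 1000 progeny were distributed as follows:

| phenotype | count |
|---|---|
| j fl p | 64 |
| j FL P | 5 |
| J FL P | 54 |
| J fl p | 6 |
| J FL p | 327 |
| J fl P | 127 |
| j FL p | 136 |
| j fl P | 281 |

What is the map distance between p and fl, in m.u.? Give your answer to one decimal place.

12.9 m.u.

The two most frequent reciprocal classes, j fl P and J FL p, are the parental types, so the F1 was j fl P / J FL p.
The two rarest classes, j FL P and J fl p, are the double crossovers. Comparing them with the parentals, only the fl allele has switched, so fl is the middle locus and the order is j – fl – p.
Crossovers in the fl–p interval produce the single-crossover classes j fl p and J FL P (64 + 54 = 118) plus the double crossovers (11).
RF(fl–p) = (118 + 11) / 1000 = 129/1000 = 0.1290 → 12.9 m.u.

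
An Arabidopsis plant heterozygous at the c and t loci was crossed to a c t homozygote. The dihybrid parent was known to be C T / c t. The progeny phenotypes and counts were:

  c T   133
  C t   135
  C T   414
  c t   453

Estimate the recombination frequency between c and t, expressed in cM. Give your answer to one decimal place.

The recombinant classes are C t and c T: 135 + 133 = 268.
Recombination frequency = 268/1135 = 0.2361 ≈ 23.6%, i.e. 23.6 cM.

23.6 cM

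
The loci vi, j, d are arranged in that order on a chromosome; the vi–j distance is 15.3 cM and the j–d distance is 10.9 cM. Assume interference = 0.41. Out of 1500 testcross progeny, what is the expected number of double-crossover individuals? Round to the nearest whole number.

Map distances give recombination frequencies of 0.153 and 0.109 for the two intervals.
With interference 0.41 (so coincidence = 0.59), expected double-crossover frequency = 0.153 × 0.109 × 0.59 = 0.00984.
Expected number = 0.00984 × 1500 = 14.76 ≈ 15.

15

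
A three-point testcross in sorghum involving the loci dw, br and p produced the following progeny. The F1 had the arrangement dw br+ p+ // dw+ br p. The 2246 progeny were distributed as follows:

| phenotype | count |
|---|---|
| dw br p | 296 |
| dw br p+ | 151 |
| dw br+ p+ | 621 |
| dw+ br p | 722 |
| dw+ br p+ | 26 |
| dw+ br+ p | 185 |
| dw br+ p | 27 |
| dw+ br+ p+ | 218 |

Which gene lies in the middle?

The two rarest classes, dw br+ p and dw+ br p+, are the double crossovers. Comparing them with the parentals, only the p allele has switched, so p is the middle locus and the order is br – p – dw.

p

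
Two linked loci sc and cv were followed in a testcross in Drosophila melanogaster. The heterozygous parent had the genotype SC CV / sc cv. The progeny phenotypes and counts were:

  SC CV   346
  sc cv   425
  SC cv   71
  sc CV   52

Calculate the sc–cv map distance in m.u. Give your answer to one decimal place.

13.8 m.u.

The recombinant classes are SC cv and sc CV: 71 + 52 = 123.
Recombination frequency = 123/894 = 0.1376 ≈ 13.8%, i.e. 13.8 m.u.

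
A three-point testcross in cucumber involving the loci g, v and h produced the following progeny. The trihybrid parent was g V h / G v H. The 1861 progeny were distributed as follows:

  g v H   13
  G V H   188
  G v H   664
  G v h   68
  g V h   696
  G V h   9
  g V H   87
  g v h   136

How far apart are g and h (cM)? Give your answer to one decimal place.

9.5 cM

The two rarest classes, G V h and g v H, are the double crossovers. Comparing them with the parentals, only the g allele has switched, so g is the middle locus and the order is h – g – v.
Crossovers in the h–g interval produce the single-crossover classes g V H and G v h (87 + 68 = 155) plus the double crossovers (22).
RF(h–g) = (155 + 22) / 1861 = 177/1861 = 0.0951 → 9.5 cM.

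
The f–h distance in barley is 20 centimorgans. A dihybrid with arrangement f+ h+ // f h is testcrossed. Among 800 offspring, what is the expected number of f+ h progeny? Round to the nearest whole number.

80

A map distance of 20 centimorgans corresponds to a recombination frequency of 0.200.
The F1 is f+ h+ / f h, so f+ h is a recombinant gamete class with expected frequency r/2 = 0.200/2 = 0.1000.
Expected number = 0.1000 × 800 = 80.00 ≈ 80.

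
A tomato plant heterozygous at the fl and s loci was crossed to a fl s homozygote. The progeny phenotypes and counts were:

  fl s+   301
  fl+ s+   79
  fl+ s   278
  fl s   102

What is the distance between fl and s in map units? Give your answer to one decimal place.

The two most frequent classes, fl+ s (278) and fl s+ (301), are the parental types, so the F1 was fl+ s / fl s+.
The recombinant classes are fl+ s+ and fl s: 79 + 102 = 181.
Recombination frequency = 181/760 = 0.2382 ≈ 23.8%, i.e. 23.8 map units.

23.8 map units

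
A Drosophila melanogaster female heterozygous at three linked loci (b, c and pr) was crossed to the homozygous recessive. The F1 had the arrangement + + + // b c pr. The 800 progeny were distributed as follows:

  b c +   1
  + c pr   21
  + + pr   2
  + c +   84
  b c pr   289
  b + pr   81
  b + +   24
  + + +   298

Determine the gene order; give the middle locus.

The two rarest classes, + + pr and b c +, are the double crossovers. Comparing them with the parentals, only the pr allele has switched, so pr is the middle locus and the order is b – pr – c.

pr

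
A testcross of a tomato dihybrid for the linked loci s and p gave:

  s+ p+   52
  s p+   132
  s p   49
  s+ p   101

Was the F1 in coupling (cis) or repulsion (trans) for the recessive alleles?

trans

The two most frequent classes are s+ p (101) and s p+ (132); these are the parental (non-recombinant) types.
So the F1 carried s+ p on one chromosome and s p+ on the other — the recessive alleles are on opposite chromosomes (trans / repulsion).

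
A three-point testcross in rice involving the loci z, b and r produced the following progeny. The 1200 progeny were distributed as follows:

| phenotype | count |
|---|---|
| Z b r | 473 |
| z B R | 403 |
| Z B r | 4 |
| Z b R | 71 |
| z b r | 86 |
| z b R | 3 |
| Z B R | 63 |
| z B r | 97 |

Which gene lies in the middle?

The two most frequent reciprocal classes, z B R and Z b r, are the parental types, so the F1 was z B R / Z b r.
The two rarest classes, z b R and Z B r, are the double crossovers. Comparing them with the parentals, only the b allele has switched, so b is the middle locus and the order is z – b – r.

b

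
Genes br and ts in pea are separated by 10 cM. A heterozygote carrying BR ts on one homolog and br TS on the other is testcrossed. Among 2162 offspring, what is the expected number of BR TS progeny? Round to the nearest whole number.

108

A map distance of 10 cM corresponds to a recombination frequency of 0.100.
The F1 is BR ts / br TS, so BR TS is a recombinant gamete class with expected frequency r/2 = 0.100/2 = 0.0500.
Expected number = 0.0500 × 2162 = 108.10 ≈ 108.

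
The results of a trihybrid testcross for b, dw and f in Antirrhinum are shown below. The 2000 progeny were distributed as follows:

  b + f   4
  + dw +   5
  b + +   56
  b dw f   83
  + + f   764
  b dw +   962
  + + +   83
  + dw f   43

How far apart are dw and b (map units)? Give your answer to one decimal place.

5.4 map units

The two most frequent reciprocal classes, b dw + and + + f, are the parental types, so the F1 was b dw + / + + f.
The two rarest classes, + dw + and b + f, are the double crossovers. Comparing them with the parentals, only the b allele has switched, so b is the middle locus and the order is dw – b – f.
Crossovers in the dw–b interval produce the single-crossover classes b + + and + dw f (56 + 43 = 99) plus the double crossovers (9).
RF(dw–b) = (99 + 9) / 2000 = 108/2000 = 0.0540 → 5.4 map units.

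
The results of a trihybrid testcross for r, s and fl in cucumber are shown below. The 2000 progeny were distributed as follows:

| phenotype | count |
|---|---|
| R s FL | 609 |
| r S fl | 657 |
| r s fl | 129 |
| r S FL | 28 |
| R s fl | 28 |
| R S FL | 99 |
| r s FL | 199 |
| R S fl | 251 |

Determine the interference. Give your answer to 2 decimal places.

The two most frequent reciprocal classes, r S fl and R s FL, are the parental types, so the F1 was r S fl / R s FL.
The two rarest classes, r S FL and R s fl, are the double crossovers. Comparing them with the parentals, only the fl allele has switched, so fl is the middle locus and the order is s – fl – r.
s–fl: (228 + 56)/2000 = 0.1420; fl–r: (450 + 56)/2000 = 0.2530.
Expected DCO frequency = 0.1420 × 0.2530 ≈ 0.03593; observed = 56/2000 ≈ 0.02800.
Coefficient of coincidence = 0.02800/0.03593 ≈ 0.78; interference = 1 − 0.78 = 0.22.

0.22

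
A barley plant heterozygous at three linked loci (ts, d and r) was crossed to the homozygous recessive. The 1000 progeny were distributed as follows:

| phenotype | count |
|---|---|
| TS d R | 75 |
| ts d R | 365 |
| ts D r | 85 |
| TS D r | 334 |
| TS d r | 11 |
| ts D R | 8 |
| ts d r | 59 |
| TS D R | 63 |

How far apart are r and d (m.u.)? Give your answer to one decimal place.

14.1 m.u.

The two most frequent reciprocal classes, TS D r and ts d R, are the parental types, so the F1 was TS D r / ts d R.
The two rarest classes, TS d r and ts D R, are the double crossovers. Comparing them with the parentals, only the d allele has switched, so d is the middle locus and the order is r – d – ts.
Crossovers in the r–d interval produce the single-crossover classes TS D R and ts d r (63 + 59 = 122) plus the double crossovers (19).
RF(r–d) = (122 + 19) / 1000 = 141/1000 = 0.1410 → 14.1 m.u.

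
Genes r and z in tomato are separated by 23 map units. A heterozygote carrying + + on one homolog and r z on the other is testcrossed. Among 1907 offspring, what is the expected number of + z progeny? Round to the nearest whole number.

219

A map distance of 23 map units corresponds to a recombination frequency of 0.230.
The F1 is + + / r z, so + z is a recombinant gamete class with expected frequency r/2 = 0.230/2 = 0.1150.
Expected number = 0.1150 × 1907 = 219.31 ≈ 219.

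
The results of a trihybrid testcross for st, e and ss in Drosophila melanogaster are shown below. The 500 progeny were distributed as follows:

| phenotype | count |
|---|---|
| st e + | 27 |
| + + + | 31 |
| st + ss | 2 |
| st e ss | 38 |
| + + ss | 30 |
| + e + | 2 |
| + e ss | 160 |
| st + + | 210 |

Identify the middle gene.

The two most frequent reciprocal classes, st + + and + e ss, are the parental types, so the F1 was st + + / + e ss.
The two rarest classes, st + ss and + e +, are the double crossovers. Comparing them with the parentals, only the ss allele has switched, so ss is the middle locus and the order is st – ss – e.

ss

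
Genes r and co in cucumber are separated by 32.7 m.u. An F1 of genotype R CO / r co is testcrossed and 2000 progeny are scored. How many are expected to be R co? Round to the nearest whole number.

327

A map distance of 32.7 m.u. corresponds to a recombination frequency of 0.327.
The F1 is R CO / r co, so R co is a recombinant gamete class with expected frequency r/2 = 0.327/2 = 0.1635.
Expected number = 0.1635 × 2000 = 327.00 ≈ 327.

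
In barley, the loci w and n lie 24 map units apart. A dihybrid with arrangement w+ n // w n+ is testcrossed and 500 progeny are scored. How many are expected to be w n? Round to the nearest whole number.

A map distance of 24 map units corresponds to a recombination frequency of 0.240.
The F1 is w+ n / w n+, so w n is a recombinant gamete class with expected frequency r/2 = 0.240/2 = 0.1200.
Expected number = 0.1200 × 500 = 60.00 ≈ 60.

60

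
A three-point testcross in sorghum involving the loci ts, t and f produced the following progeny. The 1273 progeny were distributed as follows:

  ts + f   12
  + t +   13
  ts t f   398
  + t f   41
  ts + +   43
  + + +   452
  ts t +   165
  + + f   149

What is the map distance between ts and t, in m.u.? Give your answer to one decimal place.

The two most frequent reciprocal classes, ts t f and + + +, are the parental types, so the F1 was ts t f / + + +.
The two rarest classes, ts + f and + t +, are the double crossovers. Comparing them with the parentals, only the t allele has switched, so t is the middle locus and the order is f – t – ts.
Crossovers in the t–ts interval produce the single-crossover classes + t f and ts + + (41 + 43 = 84) plus the double crossovers (25).
RF(t–ts) = (84 + 25) / 1273 = 109/1273 = 0.0856 → 8.6 m.u.

8.6 m.u.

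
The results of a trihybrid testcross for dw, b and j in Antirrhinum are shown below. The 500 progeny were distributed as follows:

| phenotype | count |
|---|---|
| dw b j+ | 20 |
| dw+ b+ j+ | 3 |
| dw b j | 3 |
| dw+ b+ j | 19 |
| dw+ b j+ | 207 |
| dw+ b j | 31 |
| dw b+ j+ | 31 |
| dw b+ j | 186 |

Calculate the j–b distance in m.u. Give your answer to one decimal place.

13.6 m.u.

The two most frequent reciprocal classes, dw b+ j and dw+ b j+, are the parental types, so the F1 was dw b+ j / dw+ b j+.
The two rarest classes, dw b j and dw+ b+ j+, are the double crossovers. Comparing them with the parentals, only the b allele has switched, so b is the middle locus and the order is j – b – dw.
Crossovers in the j–b interval produce the single-crossover classes dw b+ j+ and dw+ b j (31 + 31 = 62) plus the double crossovers (6).
RF(j–b) = (62 + 6) / 500 = 68/500 = 0.1360 → 13.6 m.u.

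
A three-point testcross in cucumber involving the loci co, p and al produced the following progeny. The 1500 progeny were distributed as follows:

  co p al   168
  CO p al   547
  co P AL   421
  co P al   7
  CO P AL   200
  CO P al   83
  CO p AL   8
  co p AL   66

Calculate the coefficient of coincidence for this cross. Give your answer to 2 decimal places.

The two most frequent reciprocal classes, CO p al and co P AL, are the parental types, so the F1 was CO p al / co P AL.
The two rarest classes, CO p AL and co P al, are the double crossovers. Comparing them with the parentals, only the al allele has switched, so al is the middle locus and the order is p – al – co.
p–al: (149 + 15)/1500 = 0.1093; al–co: (368 + 15)/1500 = 0.2553.
Expected DCO frequency = 0.1093 × 0.2553 ≈ 0.02790; observed = 15/1500 ≈ 0.01000.
Coefficient of coincidence = 0.01000/0.02790 ≈ 0.36.

0.36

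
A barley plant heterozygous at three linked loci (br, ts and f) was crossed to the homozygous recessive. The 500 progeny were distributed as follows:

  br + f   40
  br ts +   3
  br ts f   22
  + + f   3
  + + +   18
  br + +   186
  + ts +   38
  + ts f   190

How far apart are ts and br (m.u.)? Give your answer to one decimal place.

9.2 m.u.

The two most frequent reciprocal classes, + ts f and br + +, are the parental types, so the F1 was + ts f / br + +.
The two rarest classes, + + f and br ts +, are the double crossovers. Comparing them with the parentals, only the ts allele has switched, so ts is the middle locus and the order is br – ts – f.
Crossovers in the br–ts interval produce the single-crossover classes br ts f and + + + (22 + 18 = 40) plus the double crossovers (6).
RF(br–ts) = (40 + 6) / 500 = 46/500 = 0.0920 → 9.2 m.u.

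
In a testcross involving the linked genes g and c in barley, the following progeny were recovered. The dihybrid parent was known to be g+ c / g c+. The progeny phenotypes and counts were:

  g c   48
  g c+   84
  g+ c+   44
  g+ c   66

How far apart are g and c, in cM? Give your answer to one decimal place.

38.0 cM

The recombinant classes are g+ c+ and g c: 44 + 48 = 92.
Recombination frequency = 92/242 = 0.3802 ≈ 38.0%, i.e. 38.0 cM.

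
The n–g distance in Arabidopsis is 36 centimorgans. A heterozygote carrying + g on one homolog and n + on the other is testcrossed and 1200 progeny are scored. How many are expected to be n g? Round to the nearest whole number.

A map distance of 36 centimorgans corresponds to a recombination frequency of 0.360.
The F1 is + g / n +, so n g is a recombinant gamete class with expected frequency r/2 = 0.360/2 = 0.1800.
Expected number = 0.1800 × 1200 = 216.00 ≈ 216.

216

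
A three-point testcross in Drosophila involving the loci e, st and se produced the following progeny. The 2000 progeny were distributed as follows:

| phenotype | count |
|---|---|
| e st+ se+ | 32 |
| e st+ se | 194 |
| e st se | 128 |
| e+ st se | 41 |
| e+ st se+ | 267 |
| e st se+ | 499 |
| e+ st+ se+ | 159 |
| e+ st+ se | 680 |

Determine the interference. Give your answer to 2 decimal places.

0.24

The two most frequent reciprocal classes, e st se+ and e+ st+ se, are the parental types, so the F1 was e st se+ / e+ st+ se.
The two rarest classes, e st+ se+ and e+ st se, are the double crossovers. Comparing them with the parentals, only the st allele has switched, so st is the middle locus and the order is se – st – e.
se–st: (287 + 73)/2000 = 0.1800; st–e: (461 + 73)/2000 = 0.2670.
Expected DCO frequency = 0.1800 × 0.2670 ≈ 0.04806; observed = 73/2000 ≈ 0.03650.
Coefficient of coincidence = 0.03650/0.04806 ≈ 0.76; interference = 1 − 0.76 = 0.24.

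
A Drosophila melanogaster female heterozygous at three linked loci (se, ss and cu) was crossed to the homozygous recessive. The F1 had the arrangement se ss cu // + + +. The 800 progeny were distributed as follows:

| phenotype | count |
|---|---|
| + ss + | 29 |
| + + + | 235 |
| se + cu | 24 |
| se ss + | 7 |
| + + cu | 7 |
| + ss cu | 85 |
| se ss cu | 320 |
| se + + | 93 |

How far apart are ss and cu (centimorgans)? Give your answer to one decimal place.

8.4 centimorgans

The two rarest classes, se ss + and + + cu, are the double crossovers. Comparing them with the parentals, only the cu allele has switched, so cu is the middle locus and the order is ss – cu – se.
Crossovers in the ss–cu interval produce the single-crossover classes se + cu and + ss + (24 + 29 = 53) plus the double crossovers (14).
RF(ss–cu) = (53 + 14) / 800 = 67/800 = 0.0838 → 8.4 centimorgans.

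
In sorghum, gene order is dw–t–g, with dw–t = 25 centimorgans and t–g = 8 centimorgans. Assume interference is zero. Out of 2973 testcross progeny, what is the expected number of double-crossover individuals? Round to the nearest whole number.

Map distances give recombination frequencies of 0.250 and 0.080 for the two intervals.
With no interference, expected double-crossover frequency = 0.250 × 0.080 = 0.02000.
Expected number = 0.02000 × 2973 = 59.46 ≈ 59.

59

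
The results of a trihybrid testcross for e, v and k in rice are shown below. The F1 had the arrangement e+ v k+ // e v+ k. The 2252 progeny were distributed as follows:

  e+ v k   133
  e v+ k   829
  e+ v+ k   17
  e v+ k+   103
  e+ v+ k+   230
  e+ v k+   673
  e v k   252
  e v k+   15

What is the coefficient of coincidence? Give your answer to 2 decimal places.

The two rarest classes, e v k+ and e+ v+ k, are the double crossovers. Comparing them with the parentals, only the e allele has switched, so e is the middle locus and the order is v – e – k.
v–e: (482 + 32)/2252 = 0.2282; e–k: (236 + 32)/2252 = 0.1190.
Expected DCO frequency = 0.2282 × 0.1190 ≈ 0.02716; observed = 32/2252 ≈ 0.01421.
Coefficient of coincidence = 0.01421/0.02716 ≈ 0.52.

0.52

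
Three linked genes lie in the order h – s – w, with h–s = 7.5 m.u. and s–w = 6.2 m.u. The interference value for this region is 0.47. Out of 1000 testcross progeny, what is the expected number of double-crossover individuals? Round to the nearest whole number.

Map distances give recombination frequencies of 0.075 and 0.062 for the two intervals.
With interference 0.47 (so coincidence = 0.53), expected double-crossover frequency = 0.075 × 0.062 × 0.53 = 0.00246.
Expected number = 0.00246 × 1000 = 2.46 ≈ 2.

2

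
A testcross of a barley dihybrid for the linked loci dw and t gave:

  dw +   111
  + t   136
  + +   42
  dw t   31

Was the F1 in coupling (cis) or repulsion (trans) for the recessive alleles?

trans

The two most frequent classes are + t (136) and dw + (111); these are the parental (non-recombinant) types.
So the F1 carried + t on one chromosome and dw + on the other — the recessive alleles are on opposite chromosomes (trans / repulsion).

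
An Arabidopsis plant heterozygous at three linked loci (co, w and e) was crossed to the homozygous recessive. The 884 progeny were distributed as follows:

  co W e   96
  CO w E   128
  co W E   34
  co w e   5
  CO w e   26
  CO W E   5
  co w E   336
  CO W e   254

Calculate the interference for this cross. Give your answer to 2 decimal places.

0.46

The two most frequent reciprocal classes, CO W e and co w E, are the parental types, so the F1 was CO W e / co w E.
The two rarest classes, CO W E and co w e, are the double crossovers. Comparing them with the parentals, only the e allele has switched, so e is the middle locus and the order is w – e – co.
w–e: (60 + 10)/884 = 0.0792; e–co: (224 + 10)/884 = 0.2647.
Expected DCO frequency = 0.0792 × 0.2647 ≈ 0.02096; observed = 10/884 ≈ 0.01131.
Coefficient of coincidence = 0.01131/0.02096 ≈ 0.54; interference = 1 − 0.54 = 0.46.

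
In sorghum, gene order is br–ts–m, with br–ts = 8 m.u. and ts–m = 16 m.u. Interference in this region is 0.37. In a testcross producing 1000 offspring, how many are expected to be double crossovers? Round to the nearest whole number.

8

Map distances give recombination frequencies of 0.080 and 0.160 for the two intervals.
With interference 0.37 (so coincidence = 0.63), expected double-crossover frequency = 0.080 × 0.160 × 0.63 = 0.00806.
Expected number = 0.00806 × 1000 = 8.06 ≈ 8.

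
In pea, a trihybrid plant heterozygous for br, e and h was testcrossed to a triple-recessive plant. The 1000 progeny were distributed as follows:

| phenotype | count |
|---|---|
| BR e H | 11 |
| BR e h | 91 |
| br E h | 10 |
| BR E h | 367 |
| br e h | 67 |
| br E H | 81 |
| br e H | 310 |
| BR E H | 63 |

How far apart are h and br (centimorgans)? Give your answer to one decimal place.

15.1 centimorgans

The two most frequent reciprocal classes, br e H and BR E h, are the parental types, so the F1 was br e H / BR E h.
The two rarest classes, BR e H and br E h, are the double crossovers. Comparing them with the parentals, only the br allele has switched, so br is the middle locus and the order is e – br – h.
Crossovers in the br–h interval produce the single-crossover classes br e h and BR E H (67 + 63 = 130) plus the double crossovers (21).
RF(br–h) = (130 + 21) / 1000 = 151/1000 = 0.1510 → 15.1 centimorgans.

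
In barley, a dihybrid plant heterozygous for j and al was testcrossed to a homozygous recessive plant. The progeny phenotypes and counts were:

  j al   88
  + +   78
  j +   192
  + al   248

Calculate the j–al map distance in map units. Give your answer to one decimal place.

The two most frequent classes, + al (248) and j + (192), are the parental types, so the F1 was + al / j +.
The recombinant classes are + + and j al: 78 + 88 = 166.
Recombination frequency = 166/606 = 0.2739 ≈ 27.4%, i.e. 27.4 map units.

27.4 map units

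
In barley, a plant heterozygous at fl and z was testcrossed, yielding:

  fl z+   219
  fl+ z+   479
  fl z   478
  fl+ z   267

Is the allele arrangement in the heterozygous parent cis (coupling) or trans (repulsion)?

cis

The two most frequent classes are fl+ z+ (479) and fl z (478); these are the parental (non-recombinant) types.
So the F1 carried fl+ z+ on one chromosome and fl z on the other — the recessive alleles are on the same chromosome (cis / coupling).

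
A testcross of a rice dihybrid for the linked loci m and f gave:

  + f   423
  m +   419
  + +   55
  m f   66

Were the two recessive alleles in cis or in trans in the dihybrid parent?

trans

The two most frequent classes are + f (423) and m + (419); these are the parental (non-recombinant) types.
So the F1 carried + f on one chromosome and m + on the other — the recessive alleles are on opposite chromosomes (trans / repulsion).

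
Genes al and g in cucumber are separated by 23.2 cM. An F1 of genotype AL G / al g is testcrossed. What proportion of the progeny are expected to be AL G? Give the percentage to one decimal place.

A map distance of 23.2 cM corresponds to a recombination frequency of 0.232.
The F1 is AL G / al g, so AL G is a parental gamete class with expected frequency (1 − r)/2 = 0.768/2 = 0.3840.
That is 0.3840 = 38.4% of the progeny.

38.4%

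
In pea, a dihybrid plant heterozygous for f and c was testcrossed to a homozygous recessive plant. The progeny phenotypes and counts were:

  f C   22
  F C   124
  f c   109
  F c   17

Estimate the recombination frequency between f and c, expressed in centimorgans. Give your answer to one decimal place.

The two most frequent classes, F C (124) and f c (109), are the parental types, so the F1 was F C / f c.
The recombinant classes are F c and f C: 17 + 22 = 39.
Recombination frequency = 39/272 = 0.1434 ≈ 14.3%, i.e. 14.3 centimorgans.

14.3 centimorgans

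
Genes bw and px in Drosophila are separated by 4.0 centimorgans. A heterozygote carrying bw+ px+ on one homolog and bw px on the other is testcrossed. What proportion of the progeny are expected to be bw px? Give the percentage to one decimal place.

A map distance of 4.0 centimorgans corresponds to a recombination frequency of 0.040.
The F1 is bw+ px+ / bw px, so bw px is a parental gamete class with expected frequency (1 − r)/2 = 0.960/2 = 0.4800.
That is 0.4800 = 48.0% of the progeny.

48.0%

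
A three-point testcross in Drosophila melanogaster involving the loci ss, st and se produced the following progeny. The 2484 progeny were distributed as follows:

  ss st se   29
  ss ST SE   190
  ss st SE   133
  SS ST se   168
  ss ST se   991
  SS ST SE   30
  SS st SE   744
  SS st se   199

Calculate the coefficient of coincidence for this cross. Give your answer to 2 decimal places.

0.91

The two most frequent reciprocal classes, ss ST se and SS st SE, are the parental types, so the F1 was ss ST se / SS st SE.
The two rarest classes, ss st se and SS ST SE, are the double crossovers. Comparing them with the parentals, only the st allele has switched, so st is the middle locus and the order is ss – st – se.
ss–st: (301 + 59)/2484 = 0.1449; st–se: (389 + 59)/2484 = 0.1804.
Expected DCO frequency = 0.1449 × 0.1804 ≈ 0.02614; observed = 59/2484 ≈ 0.02375.
Coefficient of coincidence = 0.02375/0.02614 ≈ 0.91.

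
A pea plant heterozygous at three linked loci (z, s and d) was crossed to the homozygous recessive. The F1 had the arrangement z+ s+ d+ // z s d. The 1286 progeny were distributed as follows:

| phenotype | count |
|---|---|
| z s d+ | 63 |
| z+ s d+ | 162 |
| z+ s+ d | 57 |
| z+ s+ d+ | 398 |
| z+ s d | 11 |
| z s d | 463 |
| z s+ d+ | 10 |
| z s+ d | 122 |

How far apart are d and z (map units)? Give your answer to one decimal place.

The two rarest classes, z s+ d+ and z+ s d, are the double crossovers. Comparing them with the parentals, only the z allele has switched, so z is the middle locus and the order is d – z – s.
Crossovers in the d–z interval produce the single-crossover classes z+ s+ d and z s d+ (57 + 63 = 120) plus the double crossovers (21).
RF(d–z) = (120 + 21) / 1286 = 141/1286 = 0.1096 → 11.0 map units.

11.0 map units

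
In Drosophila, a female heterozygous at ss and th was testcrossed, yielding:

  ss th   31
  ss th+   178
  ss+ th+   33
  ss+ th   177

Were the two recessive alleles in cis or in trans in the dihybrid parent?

The two most frequent classes are ss+ th (177) and ss th+ (178); these are the parental (non-recombinant) types.
So the F1 carried ss+ th on one chromosome and ss th+ on the other — the recessive alleles are on opposite chromosomes (trans / repulsion).

trans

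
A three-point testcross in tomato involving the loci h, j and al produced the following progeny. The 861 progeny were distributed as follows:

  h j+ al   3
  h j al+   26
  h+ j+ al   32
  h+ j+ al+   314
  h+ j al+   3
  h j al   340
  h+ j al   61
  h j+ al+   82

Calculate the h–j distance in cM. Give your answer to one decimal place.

The two most frequent reciprocal classes, h j al and h+ j+ al+, are the parental types, so the F1 was h j al / h+ j+ al+.
The two rarest classes, h j+ al and h+ j al+, are the double crossovers. Comparing them with the parentals, only the j allele has switched, so j is the middle locus and the order is al – j – h.
Crossovers in the j–h interval produce the single-crossover classes h+ j al and h j+ al+ (61 + 82 = 143) plus the double crossovers (6).
RF(j–h) = (143 + 6) / 861 = 149/861 = 0.1731 → 17.3 cM.

17.3 cM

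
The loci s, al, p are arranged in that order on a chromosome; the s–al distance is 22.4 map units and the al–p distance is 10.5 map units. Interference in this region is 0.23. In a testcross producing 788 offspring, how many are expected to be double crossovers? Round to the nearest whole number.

Map distances give recombination frequencies of 0.224 and 0.105 for the two intervals.
With interference 0.23 (so coincidence = 0.77), expected double-crossover frequency = 0.224 × 0.105 × 0.77 = 0.01811.
Expected number = 0.01811 × 788 = 14.27 ≈ 14.

14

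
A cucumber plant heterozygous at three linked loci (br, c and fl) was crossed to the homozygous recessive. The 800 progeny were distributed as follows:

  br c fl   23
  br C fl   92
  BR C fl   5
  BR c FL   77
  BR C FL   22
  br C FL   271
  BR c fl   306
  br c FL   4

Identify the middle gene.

c

The two most frequent reciprocal classes, BR c fl and br C FL, are the parental types, so the F1 was BR c fl / br C FL.
The two rarest classes, BR C fl and br c FL, are the double crossovers. Comparing them with the parentals, only the c allele has switched, so c is the middle locus and the order is br – c – fl.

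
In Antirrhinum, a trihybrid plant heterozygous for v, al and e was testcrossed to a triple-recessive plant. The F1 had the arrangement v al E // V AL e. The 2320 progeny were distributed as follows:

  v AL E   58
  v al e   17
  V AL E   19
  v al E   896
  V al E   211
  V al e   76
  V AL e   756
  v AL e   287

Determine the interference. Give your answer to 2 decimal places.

The two rarest classes, v al e and V AL E, are the double crossovers. Comparing them with the parentals, only the e allele has switched, so e is the middle locus and the order is al – e – v.
al–e: (134 + 36)/2320 = 0.0733; e–v: (498 + 36)/2320 = 0.2302.
Expected DCO frequency = 0.0733 × 0.2302 ≈ 0.01687; observed = 36/2320 ≈ 0.01552.
Coefficient of coincidence = 0.01552/0.01687 ≈ 0.92; interference = 1 − 0.92 = 0.08.

0.08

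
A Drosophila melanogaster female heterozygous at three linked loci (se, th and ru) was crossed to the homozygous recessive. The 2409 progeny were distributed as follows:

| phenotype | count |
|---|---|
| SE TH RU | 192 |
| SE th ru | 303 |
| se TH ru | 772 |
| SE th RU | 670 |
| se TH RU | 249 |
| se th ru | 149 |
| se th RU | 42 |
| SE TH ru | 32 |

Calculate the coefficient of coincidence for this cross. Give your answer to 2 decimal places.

The two most frequent reciprocal classes, se TH ru and SE th RU, are the parental types, so the F1 was se TH ru / SE th RU.
The two rarest classes, SE TH ru and se th RU, are the double crossovers. Comparing them with the parentals, only the se allele has switched, so se is the middle locus and the order is th – se – ru.
th–se: (341 + 74)/2409 = 0.1723; se–ru: (552 + 74)/2409 = 0.2599.
Expected DCO frequency = 0.1723 × 0.2599 ≈ 0.04478; observed = 74/2409 ≈ 0.03072.
Coefficient of coincidence = 0.03072/0.04478 ≈ 0.69.

0.69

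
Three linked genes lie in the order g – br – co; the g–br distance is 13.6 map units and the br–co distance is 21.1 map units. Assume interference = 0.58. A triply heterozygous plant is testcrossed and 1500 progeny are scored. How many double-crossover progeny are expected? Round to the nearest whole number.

Map distances give recombination frequencies of 0.136 and 0.211 for the two intervals.
With interference 0.58 (so coincidence = 0.42), expected double-crossover frequency = 0.136 × 0.211 × 0.42 = 0.01205.
Expected number = 0.01205 × 1500 = 18.08 ≈ 18.

18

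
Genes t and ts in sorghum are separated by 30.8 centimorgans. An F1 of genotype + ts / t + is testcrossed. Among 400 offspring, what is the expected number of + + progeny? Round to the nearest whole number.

62

A map distance of 30.8 centimorgans corresponds to a recombination frequency of 0.308.
The F1 is + ts / t +, so + + is a recombinant gamete class with expected frequency r/2 = 0.308/2 = 0.1540.
Expected number = 0.1540 × 400 = 61.60 ≈ 62.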